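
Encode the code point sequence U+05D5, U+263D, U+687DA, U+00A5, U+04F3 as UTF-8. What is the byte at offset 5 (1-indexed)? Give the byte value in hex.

0xBD

1-indexed offset 5 is 0-indexed offset 4.
U+05D5 → 2-byte form D7 95 at offsets 0–1.
U+263D → 3-byte form E2 98 BD at offsets 2–4.
Offset 4 falls in char 2's range; it's byte 3 of E2 98 BD = 0xBD.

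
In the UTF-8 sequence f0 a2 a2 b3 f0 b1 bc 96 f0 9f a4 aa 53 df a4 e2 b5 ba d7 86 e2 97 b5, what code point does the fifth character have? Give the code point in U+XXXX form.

Offset 0: leading byte 0xF0 = 11110000 → 4-byte char #1 = F0 A2 A2 B3.
Offset 4: leading byte 0xF0 = 11110000 → 4-byte char #2 = F0 B1 BC 96.
Offset 8: leading byte 0xF0 = 11110000 → 4-byte char #3 = F0 9F A4 AA.
Offset 12: leading byte 0x53 = 01010011 → 1-byte char #4 = 53.
Offset 13: leading byte 0xDF = 11011111 → 2-byte char #5 = DF A4.
Leading byte 0xDF = 11011111 matches 110xxxxx → 2-byte sequence.
Byte 1: 0xDF = 11011111, payload 11111 (5 bits).
Byte 2: 0xA4 = 10100100 (10xxxxxx ✓), payload 100100.
Concatenate: 11111100100 = 0x7E4 (11 bits → U+07E4).

U+07E4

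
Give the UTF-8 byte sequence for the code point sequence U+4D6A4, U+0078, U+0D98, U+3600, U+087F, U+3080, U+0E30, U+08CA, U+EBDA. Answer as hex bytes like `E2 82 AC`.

U+4D6A4: 4-byte form → F1 8D 9A A4.
U+0078: 1-byte form → 78.
U+0D98: 3-byte form → E0 B6 98.
U+3600: 3-byte form → E3 98 80.
U+087F: 3-byte form → E0 A1 BF.
U+3080: 3-byte form → E3 82 80.
U+0E30: 3-byte form → E0 B8 B0.
U+08CA: 3-byte form → E0 A3 8A.
U+EBDA: 3-byte form → EE AF 9A.
Concatenated (26 bytes): F1 8D 9A A4 78 E0 B6 98 E3 98 80 E0 A1 BF E3 82 80 E0 B8 B0 E0 A3 8A EE AF 9A.

F1 8D 9A A4 78 E0 B6 98 E3 98 80 E0 A1 BF E3 82 80 E0 B8 B0 E0 A3 8A EE AF 9A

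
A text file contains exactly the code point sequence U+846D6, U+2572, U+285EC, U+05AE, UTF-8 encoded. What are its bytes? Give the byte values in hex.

F2 84 9B 96 E2 95 B2 F0 A8 97 AC D6 AE

U+846D6: 4-byte form → F2 84 9B 96.
U+2572: 3-byte form → E2 95 B2.
U+285EC: 4-byte form → F0 A8 97 AC.
U+05AE: 2-byte form → D6 AE.
Concatenated (13 bytes): F2 84 9B 96 E2 95 B2 F0 A8 97 AC D6 AE.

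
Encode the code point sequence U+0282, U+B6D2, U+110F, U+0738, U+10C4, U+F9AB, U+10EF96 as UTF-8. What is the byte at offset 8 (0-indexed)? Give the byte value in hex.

0xDC

U+0282 → 2-byte form CA 82 at offsets 0–1.
U+B6D2 → 3-byte form EB 9B 92 at offsets 2–4.
U+110F → 3-byte form E1 84 8F at offsets 5–7.
U+0738 → 2-byte form DC B8 at offsets 8–9.
Offset 8 falls in char 4's range; it's byte 1 of DC B8 = 0xDC.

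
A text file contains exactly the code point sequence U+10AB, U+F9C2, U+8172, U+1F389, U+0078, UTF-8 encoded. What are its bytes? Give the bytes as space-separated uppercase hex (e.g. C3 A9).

U+10AB: 3-byte form → E1 82 AB.
U+F9C2: 3-byte form → EF A7 82.
U+8172: 3-byte form → E8 85 B2.
U+1F389: 4-byte form → F0 9F 8E 89.
U+0078: 1-byte form → 78.
Concatenated (14 bytes): E1 82 AB EF A7 82 E8 85 B2 F0 9F 8E 89 78.

E1 82 AB EF A7 82 E8 85 B2 F0 9F 8E 89 78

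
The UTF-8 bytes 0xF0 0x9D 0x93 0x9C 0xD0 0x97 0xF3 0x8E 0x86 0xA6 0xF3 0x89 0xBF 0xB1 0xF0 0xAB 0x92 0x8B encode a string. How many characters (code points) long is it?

Byte at offset 0: 0xF0 = 11110000 → 4-byte char (#1). Advance 4.
Byte at offset 4: 0xD0 = 11010000 → 2-byte char (#2). Advance 2.
Byte at offset 6: 0xF3 = 11110011 → 4-byte char (#3). Advance 4.
Byte at offset 10: 0xF3 = 11110011 → 4-byte char (#4). Advance 4.
Byte at offset 14: 0xF0 = 11110000 → 4-byte char (#5). Advance 4.
Reached end at offset 18 after 5 code points.

5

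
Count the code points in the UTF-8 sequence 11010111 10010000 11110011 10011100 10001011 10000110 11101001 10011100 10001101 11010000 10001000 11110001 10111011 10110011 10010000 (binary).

5

Byte at offset 0: 0xD7 = 11010111 → 2-byte char (#1). Advance 2.
Byte at offset 2: 0xF3 = 11110011 → 4-byte char (#2). Advance 4.
Byte at offset 6: 0xE9 = 11101001 → 3-byte char (#3). Advance 3.
Byte at offset 9: 0xD0 = 11010000 → 2-byte char (#4). Advance 2.
Byte at offset 11: 0xF1 = 11110001 → 4-byte char (#5). Advance 4.
Reached end at offset 15 after 5 code points.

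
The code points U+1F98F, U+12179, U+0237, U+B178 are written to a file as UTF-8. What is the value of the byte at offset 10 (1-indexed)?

1-indexed offset 10 is 0-indexed offset 9.
U+1F98F → 4-byte form F0 9F A6 8F at offsets 0–3.
U+12179 → 4-byte form F0 92 85 B9 at offsets 4–7.
U+0237 → 2-byte form C8 B7 at offsets 8–9.
Offset 9 falls in char 3's range; it's byte 2 of C8 B7 = 0xB7.

0xB7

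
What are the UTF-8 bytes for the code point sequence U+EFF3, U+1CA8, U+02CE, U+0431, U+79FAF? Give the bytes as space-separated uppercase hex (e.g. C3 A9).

EE BF B3 E1 B2 A8 CB 8E D0 B1 F1 B9 BE AF

U+EFF3: 3-byte form → EE BF B3.
U+1CA8: 3-byte form → E1 B2 A8.
U+02CE: 2-byte form → CB 8E.
U+0431: 2-byte form → D0 B1.
U+79FAF: 4-byte form → F1 B9 BE AF.
Concatenated (14 bytes): EE BF B3 E1 B2 A8 CB 8E D0 B1 F1 B9 BE AF.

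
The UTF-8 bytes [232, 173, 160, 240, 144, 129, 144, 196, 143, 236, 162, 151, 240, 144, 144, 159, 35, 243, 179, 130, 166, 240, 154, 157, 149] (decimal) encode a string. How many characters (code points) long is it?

8

Byte at offset 0: 0xE8 = 11101000 → 3-byte char (#1). Advance 3.
Byte at offset 3: 0xF0 = 11110000 → 4-byte char (#2). Advance 4.
Byte at offset 7: 0xC4 = 11000100 → 2-byte char (#3). Advance 2.
Byte at offset 9: 0xEC = 11101100 → 3-byte char (#4). Advance 3.
Byte at offset 12: 0xF0 = 11110000 → 4-byte char (#5). Advance 4.
Byte at offset 16: 0x23 = 00100011 → 1-byte char (#6). Advance 1.
Byte at offset 17: 0xF3 = 11110011 → 4-byte char (#7). Advance 4.
Byte at offset 21: 0xF0 = 11110000 → 4-byte char (#8). Advance 4.
Reached end at offset 25 after 8 code points.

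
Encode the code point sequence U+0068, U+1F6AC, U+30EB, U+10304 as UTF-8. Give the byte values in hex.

68 F0 9F 9A AC E3 83 AB F0 90 8C 84

U+0068: 1-byte form → 68.
U+1F6AC: 4-byte form → F0 9F 9A AC.
U+30EB: 3-byte form → E3 83 AB.
U+10304: 4-byte form → F0 90 8C 84.
Concatenated (12 bytes): 68 F0 9F 9A AC E3 83 AB F0 90 8C 84.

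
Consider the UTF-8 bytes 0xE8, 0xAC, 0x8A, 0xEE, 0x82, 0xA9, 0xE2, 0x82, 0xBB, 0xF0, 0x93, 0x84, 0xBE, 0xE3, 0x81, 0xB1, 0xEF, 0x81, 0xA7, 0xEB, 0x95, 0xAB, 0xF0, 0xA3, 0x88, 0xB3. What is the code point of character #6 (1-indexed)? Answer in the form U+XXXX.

Offset 0: leading byte 0xE8 = 11101000 → 3-byte char #1 = E8 AC 8A.
Offset 3: leading byte 0xEE = 11101110 → 3-byte char #2 = EE 82 A9.
Offset 6: leading byte 0xE2 = 11100010 → 3-byte char #3 = E2 82 BB.
Offset 9: leading byte 0xF0 = 11110000 → 4-byte char #4 = F0 93 84 BE.
Offset 13: leading byte 0xE3 = 11100011 → 3-byte char #5 = E3 81 B1.
Offset 16: leading byte 0xEF = 11101111 → 3-byte char #6 = EF 81 A7.
Leading byte 0xEF = 11101111 matches 1110xxxx → 3-byte sequence.
Byte 1: 0xEF = 11101111, payload 1111 (4 bits).
Byte 2: 0x81 = 10000001 (10xxxxxx ✓), payload 000001.
Byte 3: 0xA7 = 10100111 (10xxxxxx ✓), payload 100111.
Concatenate: 1111000001100111 = 0xF067 (16 bits → U+F067).

U+F067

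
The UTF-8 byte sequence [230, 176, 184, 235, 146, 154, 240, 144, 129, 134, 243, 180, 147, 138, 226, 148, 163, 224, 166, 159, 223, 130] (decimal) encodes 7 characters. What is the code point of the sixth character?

U+099F

Offset 0: leading byte 0xE6 = 11100110 → 3-byte char #1 = E6 B0 B8.
Offset 3: leading byte 0xEB = 11101011 → 3-byte char #2 = EB 92 9A.
Offset 6: leading byte 0xF0 = 11110000 → 4-byte char #3 = F0 90 81 86.
Offset 10: leading byte 0xF3 = 11110011 → 4-byte char #4 = F3 B4 93 8A.
Offset 14: leading byte 0xE2 = 11100010 → 3-byte char #5 = E2 94 A3.
Offset 17: leading byte 0xE0 = 11100000 → 3-byte char #6 = E0 A6 9F.
Leading byte 0xE0 = 11100000 matches 1110xxxx → 3-byte sequence.
Byte 1: 0xE0 = 11100000, payload 0000 (4 bits).
Byte 2: 0xA6 = 10100110 (10xxxxxx ✓), payload 100110.
Byte 3: 0x9F = 10011111 (10xxxxxx ✓), payload 011111.
Concatenate: 0000100110011111 = 0x99F (16 bits → U+099F).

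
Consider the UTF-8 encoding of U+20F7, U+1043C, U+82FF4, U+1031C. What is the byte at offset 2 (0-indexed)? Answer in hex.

U+20F7 → 3-byte form E2 83 B7 at offsets 0–2.
Offset 2 falls in char 1's range; it's byte 3 of E2 83 B7 = 0xB7.

0xB7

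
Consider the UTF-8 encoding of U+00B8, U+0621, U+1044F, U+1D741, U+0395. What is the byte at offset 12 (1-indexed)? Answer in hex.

0x81

1-indexed offset 12 is 0-indexed offset 11.
U+00B8 → 2-byte form C2 B8 at offsets 0–1.
U+0621 → 2-byte form D8 A1 at offsets 2–3.
U+1044F → 4-byte form F0 90 91 8F at offsets 4–7.
U+1D741 → 4-byte form F0 9D 9D 81 at offsets 8–11.
Offset 11 falls in char 4's range; it's byte 4 of F0 9D 9D 81 = 0x81.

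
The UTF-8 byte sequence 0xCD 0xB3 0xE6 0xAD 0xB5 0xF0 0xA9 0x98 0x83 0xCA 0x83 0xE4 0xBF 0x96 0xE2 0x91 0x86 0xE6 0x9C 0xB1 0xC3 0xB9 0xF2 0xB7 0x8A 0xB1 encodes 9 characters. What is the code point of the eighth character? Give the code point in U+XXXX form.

U+00F9

Offset 0: leading byte 0xCD = 11001101 → 2-byte char #1 = CD B3.
Offset 2: leading byte 0xE6 = 11100110 → 3-byte char #2 = E6 AD B5.
Offset 5: leading byte 0xF0 = 11110000 → 4-byte char #3 = F0 A9 98 83.
Offset 9: leading byte 0xCA = 11001010 → 2-byte char #4 = CA 83.
Offset 11: leading byte 0xE4 = 11100100 → 3-byte char #5 = E4 BF 96.
Offset 14: leading byte 0xE2 = 11100010 → 3-byte char #6 = E2 91 86.
Offset 17: leading byte 0xE6 = 11100110 → 3-byte char #7 = E6 9C B1.
Offset 20: leading byte 0xC3 = 11000011 → 2-byte char #8 = C3 B9.
Leading byte 0xC3 = 11000011 matches 110xxxxx → 2-byte sequence.
Byte 1: 0xC3 = 11000011, payload 00011 (5 bits).
Byte 2: 0xB9 = 10111001 (10xxxxxx ✓), payload 111001.
Concatenate: 00011111001 = 0xF9 (11 bits → U+00F9).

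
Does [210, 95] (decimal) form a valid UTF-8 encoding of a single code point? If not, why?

Leading byte 0xD2 = 11010010 → 2-byte form.
Byte 2 is 0x5F = 01011111, which is not 10xxxxxx — expected a continuation byte.

invalid (non-continuation byte where continuation expected)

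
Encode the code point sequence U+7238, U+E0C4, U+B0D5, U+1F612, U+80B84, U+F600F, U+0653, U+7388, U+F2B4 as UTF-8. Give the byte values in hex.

U+7238: 3-byte form → E7 88 B8.
U+E0C4: 3-byte form → EE 83 84.
U+B0D5: 3-byte form → EB 83 95.
U+1F612: 4-byte form → F0 9F 98 92.
U+80B84: 4-byte form → F2 80 AE 84.
U+F600F: 4-byte form → F3 B6 80 8F.
U+0653: 2-byte form → D9 93.
U+7388: 3-byte form → E7 8E 88.
U+F2B4: 3-byte form → EF 8A B4.
Concatenated (29 bytes): E7 88 B8 EE 83 84 EB 83 95 F0 9F 98 92 F2 80 AE 84 F3 B6 80 8F D9 93 E7 8E 88 EF 8A B4.

E7 88 B8 EE 83 84 EB 83 95 F0 9F 98 92 F2 80 AE 84 F3 B6 80 8F D9 93 E7 8E 88 EF 8A B4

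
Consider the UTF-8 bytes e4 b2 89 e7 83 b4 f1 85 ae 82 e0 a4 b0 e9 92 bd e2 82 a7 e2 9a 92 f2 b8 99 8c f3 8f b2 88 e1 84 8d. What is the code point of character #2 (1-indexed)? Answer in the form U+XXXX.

Offset 0: leading byte 0xE4 = 11100100 → 3-byte char #1 = E4 B2 89.
Offset 3: leading byte 0xE7 = 11100111 → 3-byte char #2 = E7 83 B4.
Leading byte 0xE7 = 11100111 matches 1110xxxx → 3-byte sequence.
Byte 1: 0xE7 = 11100111, payload 0111 (4 bits).
Byte 2: 0x83 = 10000011 (10xxxxxx ✓), payload 000011.
Byte 3: 0xB4 = 10110100 (10xxxxxx ✓), payload 110100.
Concatenate: 0111000011110100 = 0x70F4 (16 bits → U+70F4).

U+70F4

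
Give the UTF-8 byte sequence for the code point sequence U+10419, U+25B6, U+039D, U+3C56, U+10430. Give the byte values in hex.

U+10419: 4-byte form → F0 90 90 99.
U+25B6: 3-byte form → E2 96 B6.
U+039D: 2-byte form → CE 9D.
U+3C56: 3-byte form → E3 B1 96.
U+10430: 4-byte form → F0 90 90 B0.
Concatenated (16 bytes): F0 90 90 99 E2 96 B6 CE 9D E3 B1 96 F0 90 90 B0.

F0 90 90 99 E2 96 B6 CE 9D E3 B1 96 F0 90 90 B0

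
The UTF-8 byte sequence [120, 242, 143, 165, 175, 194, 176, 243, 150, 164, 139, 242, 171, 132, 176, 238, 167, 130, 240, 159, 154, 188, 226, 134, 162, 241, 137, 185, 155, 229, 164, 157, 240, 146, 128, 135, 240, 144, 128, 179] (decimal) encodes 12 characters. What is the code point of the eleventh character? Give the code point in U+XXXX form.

Offset 0: leading byte 0x78 = 01111000 → 1-byte char #1 = 78.
Offset 1: leading byte 0xF2 = 11110010 → 4-byte char #2 = F2 8F A5 AF.
Offset 5: leading byte 0xC2 = 11000010 → 2-byte char #3 = C2 B0.
Offset 7: leading byte 0xF3 = 11110011 → 4-byte char #4 = F3 96 A4 8B.
Offset 11: leading byte 0xF2 = 11110010 → 4-byte char #5 = F2 AB 84 B0.
Offset 15: leading byte 0xEE = 11101110 → 3-byte char #6 = EE A7 82.
Offset 18: leading byte 0xF0 = 11110000 → 4-byte char #7 = F0 9F 9A BC.
Offset 22: leading byte 0xE2 = 11100010 → 3-byte char #8 = E2 86 A2.
Offset 25: leading byte 0xF1 = 11110001 → 4-byte char #9 = F1 89 B9 9B.
Offset 29: leading byte 0xE5 = 11100101 → 3-byte char #10 = E5 A4 9D.
Offset 32: leading byte 0xF0 = 11110000 → 4-byte char #11 = F0 92 80 87.
Leading byte 0xF0 = 11110000 matches 11110xxx → 4-byte sequence.
Byte 1: 0xF0 = 11110000, payload 000 (3 bits).
Byte 2: 0x92 = 10010010 (10xxxxxx ✓), payload 010010.
Byte 3: 0x80 = 10000000 (10xxxxxx ✓), payload 000000.
Byte 4: 0x87 = 10000111 (10xxxxxx ✓), payload 000111.
Concatenate: 000010010000000000111 = 0x12007 (21 bits → U+12007).

U+12007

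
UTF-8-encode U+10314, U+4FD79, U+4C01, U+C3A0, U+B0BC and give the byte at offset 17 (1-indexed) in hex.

0xBC

1-indexed offset 17 is 0-indexed offset 16.
U+10314 → 4-byte form F0 90 8C 94 at offsets 0–3.
U+4FD79 → 4-byte form F1 8F B5 B9 at offsets 4–7.
U+4C01 → 3-byte form E4 B0 81 at offsets 8–10.
U+C3A0 → 3-byte form EC 8E A0 at offsets 11–13.
U+B0BC → 3-byte form EB 82 BC at offsets 14–16.
Offset 16 falls in char 5's range; it's byte 3 of EB 82 BC = 0xBC.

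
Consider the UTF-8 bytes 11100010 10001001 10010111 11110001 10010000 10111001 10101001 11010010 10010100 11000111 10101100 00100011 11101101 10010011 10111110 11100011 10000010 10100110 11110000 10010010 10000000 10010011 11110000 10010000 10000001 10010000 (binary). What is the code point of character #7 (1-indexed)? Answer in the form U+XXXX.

U+30A6

Offset 0: leading byte 0xE2 = 11100010 → 3-byte char #1 = E2 89 97.
Offset 3: leading byte 0xF1 = 11110001 → 4-byte char #2 = F1 90 B9 A9.
Offset 7: leading byte 0xD2 = 11010010 → 2-byte char #3 = D2 94.
Offset 9: leading byte 0xC7 = 11000111 → 2-byte char #4 = C7 AC.
Offset 11: leading byte 0x23 = 00100011 → 1-byte char #5 = 23.
Offset 12: leading byte 0xED = 11101101 → 3-byte char #6 = ED 93 BE.
Offset 15: leading byte 0xE3 = 11100011 → 3-byte char #7 = E3 82 A6.
Leading byte 0xE3 = 11100011 matches 1110xxxx → 3-byte sequence.
Byte 1: 0xE3 = 11100011, payload 0011 (4 bits).
Byte 2: 0x82 = 10000010 (10xxxxxx ✓), payload 000010.
Byte 3: 0xA6 = 10100110 (10xxxxxx ✓), payload 100110.
Concatenate: 0011000010100110 = 0x30A6 (16 bits → U+30A6).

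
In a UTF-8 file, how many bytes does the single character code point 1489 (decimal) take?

U+05D1 = 0x5D1. UTF-8 uses 1 byte below 0x80, 2 below 0x800, 3 below 0x10000, 4 up to 0x10FFFF. 0x5D1 is in U+0080–U+07FF → 2 bytes.

2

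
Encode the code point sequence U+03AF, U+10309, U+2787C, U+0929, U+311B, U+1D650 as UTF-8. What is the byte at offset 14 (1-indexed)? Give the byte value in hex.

0xE3

1-indexed offset 14 is 0-indexed offset 13.
U+03AF → 2-byte form CE AF at offsets 0–1.
U+10309 → 4-byte form F0 90 8C 89 at offsets 2–5.
U+2787C → 4-byte form F0 A7 A1 BC at offsets 6–9.
U+0929 → 3-byte form E0 A4 A9 at offsets 10–12.
U+311B → 3-byte form E3 84 9B at offsets 13–15.
Offset 13 falls in char 5's range; it's byte 1 of E3 84 9B = 0xE3.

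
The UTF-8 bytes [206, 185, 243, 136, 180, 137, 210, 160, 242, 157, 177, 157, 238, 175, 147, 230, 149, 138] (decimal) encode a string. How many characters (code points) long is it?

Byte at offset 0: 0xCE = 11001110 → 2-byte char (#1). Advance 2.
Byte at offset 2: 0xF3 = 11110011 → 4-byte char (#2). Advance 4.
Byte at offset 6: 0xD2 = 11010010 → 2-byte char (#3). Advance 2.
Byte at offset 8: 0xF2 = 11110010 → 4-byte char (#4). Advance 4.
Byte at offset 12: 0xEE = 11101110 → 3-byte char (#5). Advance 3.
Byte at offset 15: 0xE6 = 11100110 → 3-byte char (#6). Advance 3.
Reached end at offset 18 after 6 code points.

6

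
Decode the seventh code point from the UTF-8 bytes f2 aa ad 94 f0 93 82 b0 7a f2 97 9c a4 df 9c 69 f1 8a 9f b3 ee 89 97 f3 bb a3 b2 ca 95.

Offset 0: leading byte 0xF2 = 11110010 → 4-byte char #1 = F2 AA AD 94.
Offset 4: leading byte 0xF0 = 11110000 → 4-byte char #2 = F0 93 82 B0.
Offset 8: leading byte 0x7A = 01111010 → 1-byte char #3 = 7A.
Offset 9: leading byte 0xF2 = 11110010 → 4-byte char #4 = F2 97 9C A4.
Offset 13: leading byte 0xDF = 11011111 → 2-byte char #5 = DF 9C.
Offset 15: leading byte 0x69 = 01101001 → 1-byte char #6 = 69.
Offset 16: leading byte 0xF1 = 11110001 → 4-byte char #7 = F1 8A 9F B3.
Leading byte 0xF1 = 11110001 matches 11110xxx → 4-byte sequence.
Byte 1: 0xF1 = 11110001, payload 001 (3 bits).
Byte 2: 0x8A = 10001010 (10xxxxxx ✓), payload 001010.
Byte 3: 0x9F = 10011111 (10xxxxxx ✓), payload 011111.
Byte 4: 0xB3 = 10110011 (10xxxxxx ✓), payload 110011.
Concatenate: 001001010011111110011 = 0x4A7F3 (21 bits → U+4A7F3).

U+4A7F3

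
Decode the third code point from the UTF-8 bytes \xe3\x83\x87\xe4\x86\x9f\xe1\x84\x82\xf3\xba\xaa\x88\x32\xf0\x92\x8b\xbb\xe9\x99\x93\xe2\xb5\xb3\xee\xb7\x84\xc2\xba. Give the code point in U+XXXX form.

Offset 0: leading byte 0xE3 = 11100011 → 3-byte char #1 = E3 83 87.
Offset 3: leading byte 0xE4 = 11100100 → 3-byte char #2 = E4 86 9F.
Offset 6: leading byte 0xE1 = 11100001 → 3-byte char #3 = E1 84 82.
Leading byte 0xE1 = 11100001 matches 1110xxxx → 3-byte sequence.
Byte 1: 0xE1 = 11100001, payload 0001 (4 bits).
Byte 2: 0x84 = 10000100 (10xxxxxx ✓), payload 000100.
Byte 3: 0x82 = 10000010 (10xxxxxx ✓), payload 000010.
Concatenate: 0001000100000010 = 0x1102 (16 bits → U+1102).

U+1102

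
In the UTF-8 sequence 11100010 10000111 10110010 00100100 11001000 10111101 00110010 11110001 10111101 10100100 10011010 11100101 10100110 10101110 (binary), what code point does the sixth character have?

Offset 0: leading byte 0xE2 = 11100010 → 3-byte char #1 = E2 87 B2.
Offset 3: leading byte 0x24 = 00100100 → 1-byte char #2 = 24.
Offset 4: leading byte 0xC8 = 11001000 → 2-byte char #3 = C8 BD.
Offset 6: leading byte 0x32 = 00110010 → 1-byte char #4 = 32.
Offset 7: leading byte 0xF1 = 11110001 → 4-byte char #5 = F1 BD A4 9A.
Offset 11: leading byte 0xE5 = 11100101 → 3-byte char #6 = E5 A6 AE.
Leading byte 0xE5 = 11100101 matches 1110xxxx → 3-byte sequence.
Byte 1: 0xE5 = 11100101, payload 0101 (4 bits).
Byte 2: 0xA6 = 10100110 (10xxxxxx ✓), payload 100110.
Byte 3: 0xAE = 10101110 (10xxxxxx ✓), payload 101110.
Concatenate: 0101100110101110 = 0x59AE (16 bits → U+59AE).

U+59AE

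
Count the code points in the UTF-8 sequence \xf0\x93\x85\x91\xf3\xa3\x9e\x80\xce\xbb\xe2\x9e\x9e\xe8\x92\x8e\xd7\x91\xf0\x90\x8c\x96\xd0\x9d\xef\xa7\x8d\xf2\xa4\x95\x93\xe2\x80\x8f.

Byte at offset 0: 0xF0 = 11110000 → 4-byte char (#1). Advance 4.
Byte at offset 4: 0xF3 = 11110011 → 4-byte char (#2). Advance 4.
Byte at offset 8: 0xCE = 11001110 → 2-byte char (#3). Advance 2.
Byte at offset 10: 0xE2 = 11100010 → 3-byte char (#4). Advance 3.
Byte at offset 13: 0xE8 = 11101000 → 3-byte char (#5). Advance 3.
Byte at offset 16: 0xD7 = 11010111 → 2-byte char (#6). Advance 2.
Byte at offset 18: 0xF0 = 11110000 → 4-byte char (#7). Advance 4.
Byte at offset 22: 0xD0 = 11010000 → 2-byte char (#8). Advance 2.
Byte at offset 24: 0xEF = 11101111 → 3-byte char (#9). Advance 3.
Byte at offset 27: 0xF2 = 11110010 → 4-byte char (#10). Advance 4.
Byte at offset 31: 0xE2 = 11100010 → 3-byte char (#11). Advance 3.
Reached end at offset 34 after 11 code points.

11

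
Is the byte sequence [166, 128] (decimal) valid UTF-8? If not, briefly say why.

invalid (continuation byte with no leading byte)

Byte 0xA6 = 10100110 has the form 10xxxxxx — a continuation byte — but there is no preceding leading byte.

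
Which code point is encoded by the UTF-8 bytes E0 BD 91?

Leading byte 0xE0 = 11100000 matches 1110xxxx → 3-byte sequence.
Byte 1: 0xE0 = 11100000, payload 0000 (4 bits).
Byte 2: 0xBD = 10111101 (10xxxxxx ✓), payload 111101.
Byte 3: 0x91 = 10010001 (10xxxxxx ✓), payload 010001.
Concatenate: 0000111101010001 = 0xF51 (16 bits → U+0F51).

U+0F51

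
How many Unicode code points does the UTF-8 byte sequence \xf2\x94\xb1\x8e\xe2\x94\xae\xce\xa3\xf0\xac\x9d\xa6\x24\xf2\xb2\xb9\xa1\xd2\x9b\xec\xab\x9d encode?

8

Byte at offset 0: 0xF2 = 11110010 → 4-byte char (#1). Advance 4.
Byte at offset 4: 0xE2 = 11100010 → 3-byte char (#2). Advance 3.
Byte at offset 7: 0xCE = 11001110 → 2-byte char (#3). Advance 2.
Byte at offset 9: 0xF0 = 11110000 → 4-byte char (#4). Advance 4.
Byte at offset 13: 0x24 = 00100100 → 1-byte char (#5). Advance 1.
Byte at offset 14: 0xF2 = 11110010 → 4-byte char (#6). Advance 4.
Byte at offset 18: 0xD2 = 11010010 → 2-byte char (#7). Advance 2.
Byte at offset 20: 0xEC = 11101100 → 3-byte char (#8). Advance 3.
Reached end at offset 23 after 8 code points.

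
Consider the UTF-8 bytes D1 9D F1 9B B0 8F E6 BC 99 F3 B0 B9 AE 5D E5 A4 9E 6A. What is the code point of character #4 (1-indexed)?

Offset 0: leading byte 0xD1 = 11010001 → 2-byte char #1 = D1 9D.
Offset 2: leading byte 0xF1 = 11110001 → 4-byte char #2 = F1 9B B0 8F.
Offset 6: leading byte 0xE6 = 11100110 → 3-byte char #3 = E6 BC 99.
Offset 9: leading byte 0xF3 = 11110011 → 4-byte char #4 = F3 B0 B9 AE.
Leading byte 0xF3 = 11110011 matches 11110xxx → 4-byte sequence.
Byte 1: 0xF3 = 11110011, payload 011 (3 bits).
Byte 2: 0xB0 = 10110000 (10xxxxxx ✓), payload 110000.
Byte 3: 0xB9 = 10111001 (10xxxxxx ✓), payload 111001.
Byte 4: 0xAE = 10101110 (10xxxxxx ✓), payload 101110.
Concatenate: 011110000111001101110 = 0xF0E6E (21 bits → U+F0E6E).

U+F0E6E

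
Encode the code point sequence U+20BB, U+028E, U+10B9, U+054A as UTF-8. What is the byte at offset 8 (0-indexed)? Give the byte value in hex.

U+20BB → 3-byte form E2 82 BB at offsets 0–2.
U+028E → 2-byte form CA 8E at offsets 3–4.
U+10B9 → 3-byte form E1 82 B9 at offsets 5–7.
U+054A → 2-byte form D5 8A at offsets 8–9.
Offset 8 falls in char 4's range; it's byte 1 of D5 8A = 0xD5.

0xD5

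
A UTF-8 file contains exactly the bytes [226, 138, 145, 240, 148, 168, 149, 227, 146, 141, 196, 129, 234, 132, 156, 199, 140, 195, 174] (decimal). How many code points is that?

Byte at offset 0: 0xE2 = 11100010 → 3-byte char (#1). Advance 3.
Byte at offset 3: 0xF0 = 11110000 → 4-byte char (#2). Advance 4.
Byte at offset 7: 0xE3 = 11100011 → 3-byte char (#3). Advance 3.
Byte at offset 10: 0xC4 = 11000100 → 2-byte char (#4). Advance 2.
Byte at offset 12: 0xEA = 11101010 → 3-byte char (#5). Advance 3.
Byte at offset 15: 0xC7 = 11000111 → 2-byte char (#6). Advance 2.
Byte at offset 17: 0xC3 = 11000011 → 2-byte char (#7). Advance 2.
Reached end at offset 19 after 7 code points.

7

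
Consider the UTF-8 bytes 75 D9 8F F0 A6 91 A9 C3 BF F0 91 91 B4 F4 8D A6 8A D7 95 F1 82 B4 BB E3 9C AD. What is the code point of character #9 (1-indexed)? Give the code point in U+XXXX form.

U+372D

Offset 0: leading byte 0x75 = 01110101 → 1-byte char #1 = 75.
Offset 1: leading byte 0xD9 = 11011001 → 2-byte char #2 = D9 8F.
Offset 3: leading byte 0xF0 = 11110000 → 4-byte char #3 = F0 A6 91 A9.
Offset 7: leading byte 0xC3 = 11000011 → 2-byte char #4 = C3 BF.
Offset 9: leading byte 0xF0 = 11110000 → 4-byte char #5 = F0 91 91 B4.
Offset 13: leading byte 0xF4 = 11110100 → 4-byte char #6 = F4 8D A6 8A.
Offset 17: leading byte 0xD7 = 11010111 → 2-byte char #7 = D7 95.
Offset 19: leading byte 0xF1 = 11110001 → 4-byte char #8 = F1 82 B4 BB.
Offset 23: leading byte 0xE3 = 11100011 → 3-byte char #9 = E3 9C AD.
Leading byte 0xE3 = 11100011 matches 1110xxxx → 3-byte sequence.
Byte 1: 0xE3 = 11100011, payload 0011 (4 bits).
Byte 2: 0x9C = 10011100 (10xxxxxx ✓), payload 011100.
Byte 3: 0xAD = 10101101 (10xxxxxx ✓), payload 101101.
Concatenate: 0011011100101101 = 0x372D (16 bits → U+372D).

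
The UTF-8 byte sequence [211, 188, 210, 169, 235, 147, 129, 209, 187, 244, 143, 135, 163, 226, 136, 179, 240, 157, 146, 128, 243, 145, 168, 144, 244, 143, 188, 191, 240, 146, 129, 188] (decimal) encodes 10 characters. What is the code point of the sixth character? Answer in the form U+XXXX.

U+2233

Offset 0: leading byte 0xD3 = 11010011 → 2-byte char #1 = D3 BC.
Offset 2: leading byte 0xD2 = 11010010 → 2-byte char #2 = D2 A9.
Offset 4: leading byte 0xEB = 11101011 → 3-byte char #3 = EB 93 81.
Offset 7: leading byte 0xD1 = 11010001 → 2-byte char #4 = D1 BB.
Offset 9: leading byte 0xF4 = 11110100 → 4-byte char #5 = F4 8F 87 A3.
Offset 13: leading byte 0xE2 = 11100010 → 3-byte char #6 = E2 88 B3.
Leading byte 0xE2 = 11100010 matches 1110xxxx → 3-byte sequence.
Byte 1: 0xE2 = 11100010, payload 0010 (4 bits).
Byte 2: 0x88 = 10001000 (10xxxxxx ✓), payload 001000.
Byte 3: 0xB3 = 10110011 (10xxxxxx ✓), payload 110011.
Concatenate: 0010001000110011 = 0x2233 (16 bits → U+2233).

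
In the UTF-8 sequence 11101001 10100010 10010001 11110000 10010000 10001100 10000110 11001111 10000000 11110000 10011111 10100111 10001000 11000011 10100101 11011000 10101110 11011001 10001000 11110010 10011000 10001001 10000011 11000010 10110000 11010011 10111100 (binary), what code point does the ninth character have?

Offset 0: leading byte 0xE9 = 11101001 → 3-byte char #1 = E9 A2 91.
Offset 3: leading byte 0xF0 = 11110000 → 4-byte char #2 = F0 90 8C 86.
Offset 7: leading byte 0xCF = 11001111 → 2-byte char #3 = CF 80.
Offset 9: leading byte 0xF0 = 11110000 → 4-byte char #4 = F0 9F A7 88.
Offset 13: leading byte 0xC3 = 11000011 → 2-byte char #5 = C3 A5.
Offset 15: leading byte 0xD8 = 11011000 → 2-byte char #6 = D8 AE.
Offset 17: leading byte 0xD9 = 11011001 → 2-byte char #7 = D9 88.
Offset 19: leading byte 0xF2 = 11110010 → 4-byte char #8 = F2 98 89 83.
Offset 23: leading byte 0xC2 = 11000010 → 2-byte char #9 = C2 B0.
Leading byte 0xC2 = 11000010 matches 110xxxxx → 2-byte sequence.
Byte 1: 0xC2 = 11000010, payload 00010 (5 bits).
Byte 2: 0xB0 = 10110000 (10xxxxxx ✓), payload 110000.
Concatenate: 00010110000 = 0xB0 (11 bits → U+00B0).

U+00B0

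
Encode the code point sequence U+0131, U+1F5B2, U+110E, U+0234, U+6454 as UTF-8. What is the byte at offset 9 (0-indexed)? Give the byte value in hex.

U+0131 → 2-byte form C4 B1 at offsets 0–1.
U+1F5B2 → 4-byte form F0 9F 96 B2 at offsets 2–5.
U+110E → 3-byte form E1 84 8E at offsets 6–8.
U+0234 → 2-byte form C8 B4 at offsets 9–10.
Offset 9 falls in char 4's range; it's byte 1 of C8 B4 = 0xC8.

0xC8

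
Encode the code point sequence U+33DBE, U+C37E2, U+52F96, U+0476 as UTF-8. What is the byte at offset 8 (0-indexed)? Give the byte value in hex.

0xF1

U+33DBE → 4-byte form F0 B3 B6 BE at offsets 0–3.
U+C37E2 → 4-byte form F3 83 9F A2 at offsets 4–7.
U+52F96 → 4-byte form F1 92 BE 96 at offsets 8–11.
Offset 8 falls in char 3's range; it's byte 1 of F1 92 BE 96 = 0xF1.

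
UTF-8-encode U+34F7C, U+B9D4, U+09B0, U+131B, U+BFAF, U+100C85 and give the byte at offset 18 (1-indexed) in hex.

0x80

1-indexed offset 18 is 0-indexed offset 17.
U+34F7C → 4-byte form F0 B4 BD BC at offsets 0–3.
U+B9D4 → 3-byte form EB A7 94 at offsets 4–6.
U+09B0 → 3-byte form E0 A6 B0 at offsets 7–9.
U+131B → 3-byte form E1 8C 9B at offsets 10–12.
U+BFAF → 3-byte form EB BE AF at offsets 13–15.
U+100C85 → 4-byte form F4 80 B2 85 at offsets 16–19.
Offset 17 falls in char 6's range; it's byte 2 of F4 80 B2 85 = 0x80.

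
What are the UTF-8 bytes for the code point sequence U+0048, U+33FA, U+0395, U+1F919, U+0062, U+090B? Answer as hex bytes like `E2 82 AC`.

48 E3 8F BA CE 95 F0 9F A4 99 62 E0 A4 8B

U+0048: 1-byte form → 48.
U+33FA: 3-byte form → E3 8F BA.
U+0395: 2-byte form → CE 95.
U+1F919: 4-byte form → F0 9F A4 99.
U+0062: 1-byte form → 62.
U+090B: 3-byte form → E0 A4 8B.
Concatenated (14 bytes): 48 E3 8F BA CE 95 F0 9F A4 99 62 E0 A4 8B.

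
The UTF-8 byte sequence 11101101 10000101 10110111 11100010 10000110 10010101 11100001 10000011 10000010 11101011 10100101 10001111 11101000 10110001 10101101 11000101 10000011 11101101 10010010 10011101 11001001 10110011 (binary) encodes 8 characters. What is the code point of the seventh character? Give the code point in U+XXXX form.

Offset 0: leading byte 0xED = 11101101 → 3-byte char #1 = ED 85 B7.
Offset 3: leading byte 0xE2 = 11100010 → 3-byte char #2 = E2 86 95.
Offset 6: leading byte 0xE1 = 11100001 → 3-byte char #3 = E1 83 82.
Offset 9: leading byte 0xEB = 11101011 → 3-byte char #4 = EB A5 8F.
Offset 12: leading byte 0xE8 = 11101000 → 3-byte char #5 = E8 B1 AD.
Offset 15: leading byte 0xC5 = 11000101 → 2-byte char #6 = C5 83.
Offset 17: leading byte 0xED = 11101101 → 3-byte char #7 = ED 92 9D.
Leading byte 0xED = 11101101 matches 1110xxxx → 3-byte sequence.
Byte 1: 0xED = 11101101, payload 1101 (4 bits).
Byte 2: 0x92 = 10010010 (10xxxxxx ✓), payload 010010.
Byte 3: 0x9D = 10011101 (10xxxxxx ✓), payload 011101.
Concatenate: 1101010010011101 = 0xD49D (16 bits → U+D49D).

U+D49D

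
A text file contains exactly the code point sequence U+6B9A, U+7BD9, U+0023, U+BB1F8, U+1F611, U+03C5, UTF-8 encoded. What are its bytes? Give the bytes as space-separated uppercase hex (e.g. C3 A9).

U+6B9A: 3-byte form → E6 AE 9A.
U+7BD9: 3-byte form → E7 AF 99.
U+0023: 1-byte form → 23.
U+BB1F8: 4-byte form → F2 BB 87 B8.
U+1F611: 4-byte form → F0 9F 98 91.
U+03C5: 2-byte form → CF 85.
Concatenated (17 bytes): E6 AE 9A E7 AF 99 23 F2 BB 87 B8 F0 9F 98 91 CF 85.

E6 AE 9A E7 AF 99 23 F2 BB 87 B8 F0 9F 98 91 CF 85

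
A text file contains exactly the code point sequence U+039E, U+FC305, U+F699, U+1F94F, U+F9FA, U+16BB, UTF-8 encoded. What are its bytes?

CE 9E F3 BC 8C 85 EF 9A 99 F0 9F A5 8F EF A7 BA E1 9A BB

U+039E: 2-byte form → CE 9E.
U+FC305: 4-byte form → F3 BC 8C 85.
U+F699: 3-byte form → EF 9A 99.
U+1F94F: 4-byte form → F0 9F A5 8F.
U+F9FA: 3-byte form → EF A7 BA.
U+16BB: 3-byte form → E1 9A BB.
Concatenated (19 bytes): CE 9E F3 BC 8C 85 EF 9A 99 F0 9F A5 8F EF A7 BA E1 9A BB.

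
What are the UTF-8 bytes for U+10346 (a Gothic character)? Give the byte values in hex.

F0 90 8D 86

U+10346 = 0x10346 = 66374 decimal. In range U+10000–U+10FFFF → 4-byte form: 11110xxx 10xxxxxx 10xxxxxx 10xxxxxx.
Binary (21 bits): 000010000001101000110.
Split 3+6+6+6: 000 | 010000 | 001101 | 000110.
Byte 1: 11110000 = 0xF0.
Byte 2: 10010000 = 0x90.
Byte 3: 10001101 = 0x8D.
Byte 4: 10000110 = 0x86.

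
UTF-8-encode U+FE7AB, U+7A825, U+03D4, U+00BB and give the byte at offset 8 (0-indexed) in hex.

U+FE7AB → 4-byte form F3 BE 9E AB at offsets 0–3.
U+7A825 → 4-byte form F1 BA A0 A5 at offsets 4–7.
U+03D4 → 2-byte form CF 94 at offsets 8–9.
Offset 8 falls in char 3's range; it's byte 1 of CF 94 = 0xCF.

0xCF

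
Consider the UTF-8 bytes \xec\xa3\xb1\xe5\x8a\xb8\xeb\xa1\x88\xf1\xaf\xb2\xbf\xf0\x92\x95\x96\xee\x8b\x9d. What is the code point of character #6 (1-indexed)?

U+E2DD

Offset 0: leading byte 0xEC = 11101100 → 3-byte char #1 = EC A3 B1.
Offset 3: leading byte 0xE5 = 11100101 → 3-byte char #2 = E5 8A B8.
Offset 6: leading byte 0xEB = 11101011 → 3-byte char #3 = EB A1 88.
Offset 9: leading byte 0xF1 = 11110001 → 4-byte char #4 = F1 AF B2 BF.
Offset 13: leading byte 0xF0 = 11110000 → 4-byte char #5 = F0 92 95 96.
Offset 17: leading byte 0xEE = 11101110 → 3-byte char #6 = EE 8B 9D.
Leading byte 0xEE = 11101110 matches 1110xxxx → 3-byte sequence.
Byte 1: 0xEE = 11101110, payload 1110 (4 bits).
Byte 2: 0x8B = 10001011 (10xxxxxx ✓), payload 001011.
Byte 3: 0x9D = 10011101 (10xxxxxx ✓), payload 011101.
Concatenate: 1110001011011101 = 0xE2DD (16 bits → U+E2DD).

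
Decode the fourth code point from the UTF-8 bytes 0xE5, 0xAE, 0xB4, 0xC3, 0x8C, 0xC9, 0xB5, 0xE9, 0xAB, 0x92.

Offset 0: leading byte 0xE5 = 11100101 → 3-byte char #1 = E5 AE B4.
Offset 3: leading byte 0xC3 = 11000011 → 2-byte char #2 = C3 8C.
Offset 5: leading byte 0xC9 = 11001001 → 2-byte char #3 = C9 B5.
Offset 7: leading byte 0xE9 = 11101001 → 3-byte char #4 = E9 AB 92.
Leading byte 0xE9 = 11101001 matches 1110xxxx → 3-byte sequence.
Byte 1: 0xE9 = 11101001, payload 1001 (4 bits).
Byte 2: 0xAB = 10101011 (10xxxxxx ✓), payload 101011.
Byte 3: 0x92 = 10010010 (10xxxxxx ✓), payload 010010.
Concatenate: 1001101011010010 = 0x9AD2 (16 bits → U+9AD2).

U+9AD2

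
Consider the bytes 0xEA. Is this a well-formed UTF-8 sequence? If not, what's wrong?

Leading byte 0xEA = 11101010 → 3-byte form, but only 1 byte is present.

invalid (sequence truncated)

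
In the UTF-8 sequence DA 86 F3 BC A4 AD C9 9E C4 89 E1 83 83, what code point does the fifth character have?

Offset 0: leading byte 0xDA = 11011010 → 2-byte char #1 = DA 86.
Offset 2: leading byte 0xF3 = 11110011 → 4-byte char #2 = F3 BC A4 AD.
Offset 6: leading byte 0xC9 = 11001001 → 2-byte char #3 = C9 9E.
Offset 8: leading byte 0xC4 = 11000100 → 2-byte char #4 = C4 89.
Offset 10: leading byte 0xE1 = 11100001 → 3-byte char #5 = E1 83 83.
Leading byte 0xE1 = 11100001 matches 1110xxxx → 3-byte sequence.
Byte 1: 0xE1 = 11100001, payload 0001 (4 bits).
Byte 2: 0x83 = 10000011 (10xxxxxx ✓), payload 000011.
Byte 3: 0x83 = 10000011 (10xxxxxx ✓), payload 000011.
Concatenate: 0001000011000011 = 0x10C3 (16 bits → U+10C3).

U+10C3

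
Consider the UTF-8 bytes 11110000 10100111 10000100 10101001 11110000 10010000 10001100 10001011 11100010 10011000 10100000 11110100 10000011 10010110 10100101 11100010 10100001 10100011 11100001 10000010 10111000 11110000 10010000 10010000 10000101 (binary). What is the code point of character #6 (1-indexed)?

U+10B8

Offset 0: leading byte 0xF0 = 11110000 → 4-byte char #1 = F0 A7 84 A9.
Offset 4: leading byte 0xF0 = 11110000 → 4-byte char #2 = F0 90 8C 8B.
Offset 8: leading byte 0xE2 = 11100010 → 3-byte char #3 = E2 98 A0.
Offset 11: leading byte 0xF4 = 11110100 → 4-byte char #4 = F4 83 96 A5.
Offset 15: leading byte 0xE2 = 11100010 → 3-byte char #5 = E2 A1 A3.
Offset 18: leading byte 0xE1 = 11100001 → 3-byte char #6 = E1 82 B8.
Leading byte 0xE1 = 11100001 matches 1110xxxx → 3-byte sequence.
Byte 1: 0xE1 = 11100001, payload 0001 (4 bits).
Byte 2: 0x82 = 10000010 (10xxxxxx ✓), payload 000010.
Byte 3: 0xB8 = 10111000 (10xxxxxx ✓), payload 111000.
Concatenate: 0001000010111000 = 0x10B8 (16 bits → U+10B8).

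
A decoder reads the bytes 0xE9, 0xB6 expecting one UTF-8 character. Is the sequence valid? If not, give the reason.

invalid (sequence truncated)

Leading byte 0xE9 = 11101001 → 3-byte form, but only 2 bytes are present.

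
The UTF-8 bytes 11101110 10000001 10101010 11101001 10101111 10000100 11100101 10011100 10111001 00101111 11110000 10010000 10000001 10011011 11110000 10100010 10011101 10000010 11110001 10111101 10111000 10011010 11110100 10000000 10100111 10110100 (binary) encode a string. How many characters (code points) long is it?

8

Byte at offset 0: 0xEE = 11101110 → 3-byte char (#1). Advance 3.
Byte at offset 3: 0xE9 = 11101001 → 3-byte char (#2). Advance 3.
Byte at offset 6: 0xE5 = 11100101 → 3-byte char (#3). Advance 3.
Byte at offset 9: 0x2F = 00101111 → 1-byte char (#4). Advance 1.
Byte at offset 10: 0xF0 = 11110000 → 4-byte char (#5). Advance 4.
Byte at offset 14: 0xF0 = 11110000 → 4-byte char (#6). Advance 4.
Byte at offset 18: 0xF1 = 11110001 → 4-byte char (#7). Advance 4.
Byte at offset 22: 0xF4 = 11110100 → 4-byte char (#8). Advance 4.
Reached end at offset 26 after 8 code points.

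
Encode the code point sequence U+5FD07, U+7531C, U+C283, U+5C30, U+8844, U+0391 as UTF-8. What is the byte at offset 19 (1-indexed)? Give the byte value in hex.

0x91

1-indexed offset 19 is 0-indexed offset 18.
U+5FD07 → 4-byte form F1 9F B4 87 at offsets 0–3.
U+7531C → 4-byte form F1 B5 8C 9C at offsets 4–7.
U+C283 → 3-byte form EC 8A 83 at offsets 8–10.
U+5C30 → 3-byte form E5 B0 B0 at offsets 11–13.
U+8844 → 3-byte form E8 A1 84 at offsets 14–16.
U+0391 → 2-byte form CE 91 at offsets 17–18.
Offset 18 falls in char 6's range; it's byte 2 of CE 91 = 0x91.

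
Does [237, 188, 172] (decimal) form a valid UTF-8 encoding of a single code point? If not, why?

Structurally a 3-byte sequence; payload = 0xDF2C.
But 0xDF2C is in U+D800–U+DFFF, the surrogate range. Surrogates are not Unicode scalar values and are forbidden in UTF-8.

invalid (encodes a surrogate (U+D800–U+DFFF))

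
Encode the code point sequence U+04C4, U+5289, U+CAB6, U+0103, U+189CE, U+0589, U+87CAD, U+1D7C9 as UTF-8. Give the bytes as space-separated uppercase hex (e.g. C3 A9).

U+04C4: 2-byte form → D3 84.
U+5289: 3-byte form → E5 8A 89.
U+CAB6: 3-byte form → EC AA B6.
U+0103: 2-byte form → C4 83.
U+189CE: 4-byte form → F0 98 A7 8E.
U+0589: 2-byte form → D6 89.
U+87CAD: 4-byte form → F2 87 B2 AD.
U+1D7C9: 4-byte form → F0 9D 9F 89.
Concatenated (24 bytes): D3 84 E5 8A 89 EC AA B6 C4 83 F0 98 A7 8E D6 89 F2 87 B2 AD F0 9D 9F 89.

D3 84 E5 8A 89 EC AA B6 C4 83 F0 98 A7 8E D6 89 F2 87 B2 AD F0 9D 9F 89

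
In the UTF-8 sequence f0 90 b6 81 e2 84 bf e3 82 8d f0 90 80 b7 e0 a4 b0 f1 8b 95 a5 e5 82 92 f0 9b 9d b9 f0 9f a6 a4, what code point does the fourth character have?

U+10037

Offset 0: leading byte 0xF0 = 11110000 → 4-byte char #1 = F0 90 B6 81.
Offset 4: leading byte 0xE2 = 11100010 → 3-byte char #2 = E2 84 BF.
Offset 7: leading byte 0xE3 = 11100011 → 3-byte char #3 = E3 82 8D.
Offset 10: leading byte 0xF0 = 11110000 → 4-byte char #4 = F0 90 80 B7.
Leading byte 0xF0 = 11110000 matches 11110xxx → 4-byte sequence.
Byte 1: 0xF0 = 11110000, payload 000 (3 bits).
Byte 2: 0x90 = 10010000 (10xxxxxx ✓), payload 010000.
Byte 3: 0x80 = 10000000 (10xxxxxx ✓), payload 000000.
Byte 4: 0xB7 = 10110111 (10xxxxxx ✓), payload 110111.
Concatenate: 000010000000000110111 = 0x10037 (21 bits → U+10037).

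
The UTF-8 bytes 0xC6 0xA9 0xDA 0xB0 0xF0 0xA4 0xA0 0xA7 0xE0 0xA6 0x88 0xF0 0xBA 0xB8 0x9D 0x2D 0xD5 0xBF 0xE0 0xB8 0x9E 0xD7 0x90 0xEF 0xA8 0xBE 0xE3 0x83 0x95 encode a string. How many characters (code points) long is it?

Byte at offset 0: 0xC6 = 11000110 → 2-byte char (#1). Advance 2.
Byte at offset 2: 0xDA = 11011010 → 2-byte char (#2). Advance 2.
Byte at offset 4: 0xF0 = 11110000 → 4-byte char (#3). Advance 4.
Byte at offset 8: 0xE0 = 11100000 → 3-byte char (#4). Advance 3.
Byte at offset 11: 0xF0 = 11110000 → 4-byte char (#5). Advance 4.
Byte at offset 15: 0x2D = 00101101 → 1-byte char (#6). Advance 1.
Byte at offset 16: 0xD5 = 11010101 → 2-byte char (#7). Advance 2.
Byte at offset 18: 0xE0 = 11100000 → 3-byte char (#8). Advance 3.
Byte at offset 21: 0xD7 = 11010111 → 2-byte char (#9). Advance 2.
Byte at offset 23: 0xEF = 11101111 → 3-byte char (#10). Advance 3.
Byte at offset 26: 0xE3 = 11100011 → 3-byte char (#11). Advance 3.
Reached end at offset 29 after 11 code points.

11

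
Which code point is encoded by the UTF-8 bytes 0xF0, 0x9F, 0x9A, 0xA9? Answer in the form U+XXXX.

U+1F6A9

Leading byte 0xF0 = 11110000 matches 11110xxx → 4-byte sequence.
Byte 1: 0xF0 = 11110000, payload 000 (3 bits).
Byte 2: 0x9F = 10011111 (10xxxxxx ✓), payload 011111.
Byte 3: 0x9A = 10011010 (10xxxxxx ✓), payload 011010.
Byte 4: 0xA9 = 10101001 (10xxxxxx ✓), payload 101001.
Concatenate: 000011111011010101001 = 0x1F6A9 (21 bits → U+1F6A9).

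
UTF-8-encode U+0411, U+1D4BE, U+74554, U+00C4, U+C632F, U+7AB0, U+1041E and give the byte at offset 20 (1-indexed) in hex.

1-indexed offset 20 is 0-indexed offset 19.
U+0411 → 2-byte form D0 91 at offsets 0–1.
U+1D4BE → 4-byte form F0 9D 92 BE at offsets 2–5.
U+74554 → 4-byte form F1 B4 95 94 at offsets 6–9.
U+00C4 → 2-byte form C3 84 at offsets 10–11.
U+C632F → 4-byte form F3 86 8C AF at offsets 12–15.
U+7AB0 → 3-byte form E7 AA B0 at offsets 16–18.
U+1041E → 4-byte form F0 90 90 9E at offsets 19–22.
Offset 19 falls in char 7's range; it's byte 1 of F0 90 90 9E = 0xF0.

0xF0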